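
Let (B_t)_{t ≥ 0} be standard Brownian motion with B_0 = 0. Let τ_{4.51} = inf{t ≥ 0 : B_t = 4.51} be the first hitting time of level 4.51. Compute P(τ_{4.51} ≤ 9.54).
P(τ_{4.51} ≤ 9.54) = 2(1 − Φ(4.51/√9.54)) = 2(1 − Φ(1.4602)) ≈ 0.1442

By the reflection principle for standard BM, P(τ_b ≤ t) = 2 · P(B_t ≥ b). Since B_t ~ N(0, t), P(B_t ≥ 4.51) = 1 − Φ(4.51/√t) = 1 − Φ(4.51/√9.54) = 1 − Φ(1.4602) ≈ 0.07212. Doubling: P(τ_{4.51} ≤ 9.54) ≈ 2 · 0.07212 = 0.14424 ≈ 0.1442.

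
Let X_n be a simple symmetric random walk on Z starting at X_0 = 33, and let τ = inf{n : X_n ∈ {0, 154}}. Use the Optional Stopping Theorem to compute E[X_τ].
E[X_τ] = 33

X_n is a martingale and τ is a bounded-mean stopping time (indeed τ is finite a.s. with bounded expectation since the walk is in a bounded region). By the OST, E[X_τ] = E[X_0] = 33. Equivalently: E[X_τ] = 154 · P(hit 154 first) + 0 · P(hit 0 first) = 154 · (33/154) = 33.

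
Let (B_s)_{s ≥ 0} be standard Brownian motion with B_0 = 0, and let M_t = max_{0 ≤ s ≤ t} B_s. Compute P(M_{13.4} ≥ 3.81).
P(M_{13.4} ≥ 3.81) = 2·P(B_{13.4} ≥ 3.81) = 2(1 − Φ(3.81/√13.4)) ≈ 0.2980

By the reflection principle for Brownian motion, P(M_t ≥ a) = 2 · P(B_t ≥ a) for a ≥ 0. Since B_t ~ N(0, t), P(B_t ≥ 3.81) = 1 − Φ(3.81/√t) = 1 − Φ(3.81/√13.4) = 1 − Φ(1.0408). So
  P(M_{13.4} ≥ 3.81) = 2(1 − Φ(1.0408)) ≈ 0.2980.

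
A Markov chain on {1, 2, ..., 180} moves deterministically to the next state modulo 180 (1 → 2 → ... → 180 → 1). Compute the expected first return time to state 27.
E[T_27 | X_0 = 27] = 180

The chain cycles deterministically, so starting at state 27 it returns in exactly 180 steps. Equivalently, the stationary distribution is uniform π_j = 1/180 for every state j, so by Kac's formula E[T_27] = 1/π_27 = 180.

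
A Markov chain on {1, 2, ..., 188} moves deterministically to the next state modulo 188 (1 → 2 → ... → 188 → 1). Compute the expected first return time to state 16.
E[T_16 | X_0 = 16] = 188

The chain cycles deterministically, so starting at state 16 it returns in exactly 188 steps. Equivalently, the stationary distribution is uniform π_j = 1/188 for every state j, so by Kac's formula E[T_16] = 1/π_16 = 188.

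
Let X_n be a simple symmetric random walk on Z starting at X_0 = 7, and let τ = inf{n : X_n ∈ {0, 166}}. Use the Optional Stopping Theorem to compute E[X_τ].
E[X_τ] = 7

X_n is a martingale and τ is a bounded-mean stopping time (indeed τ is finite a.s. with bounded expectation since the walk is in a bounded region). By the OST, E[X_τ] = E[X_0] = 7. Equivalently: E[X_τ] = 166 · P(hit 166 first) + 0 · P(hit 0 first) = 166 · (7/166) = 7.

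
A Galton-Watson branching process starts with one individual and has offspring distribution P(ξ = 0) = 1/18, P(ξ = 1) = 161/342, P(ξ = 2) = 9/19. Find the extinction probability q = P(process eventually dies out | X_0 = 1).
q = 19/162

The pgf is f(s) = 1/18 + 161/342·s + 9/19·s². The extinction probability q is the smallest fixed point of f in [0, 1]. Setting s = f(s):
  9/19·s² + (161/342 − 1)·s + 1/18 = 0
  9/19·s² − (1/18 + 9/19)·s + 1/18 = 0
which factors as (s − 1)·(9/19·s − 1/18) = 0, giving roots s = 1 and s = (1/18)/(9/19) = 19/162.
Mean offspring μ = 161/342 + 2·9/19 = 485/342 > 1 (supercritical), so q < 1. The extinction probability is the smaller root: q = (1/18)/(9/19) = 19/162.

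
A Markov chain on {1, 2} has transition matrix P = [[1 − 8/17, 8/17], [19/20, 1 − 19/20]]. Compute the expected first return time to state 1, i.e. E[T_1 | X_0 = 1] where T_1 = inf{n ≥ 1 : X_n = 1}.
E[T_1 | X_0 = 1] = 1/π_1 = 483/323

For an irreducible recurrent Markov chain with stationary distribution π, E[T_i | X_0 = i] = 1/π_i (Kac's formula). Here π_1 = (19/20)/(8/17 + 19/20) = (19/20)/(483/340) = 323/483, so E[T_1 | X_0 = 1] = 1/π_1 = (8/17 + 19/20)/(19/20) = (483/340)/(19/20) = 483/323.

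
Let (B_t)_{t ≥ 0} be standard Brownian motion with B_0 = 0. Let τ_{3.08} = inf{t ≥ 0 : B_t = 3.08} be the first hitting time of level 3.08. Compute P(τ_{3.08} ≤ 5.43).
P(τ_{3.08} ≤ 5.43) = 2(1 − Φ(3.08/√5.43)) = 2(1 − Φ(1.3218)) ≈ 0.1862

By the reflection principle for standard BM, P(τ_b ≤ t) = 2 · P(B_t ≥ b). Since B_t ~ N(0, t), P(B_t ≥ 3.08) = 1 − Φ(3.08/√t) = 1 − Φ(3.08/√5.43) = 1 − Φ(1.3218) ≈ 0.09312. Doubling: P(τ_{3.08} ≤ 5.43) ≈ 2 · 0.09312 = 0.18624 ≈ 0.1862.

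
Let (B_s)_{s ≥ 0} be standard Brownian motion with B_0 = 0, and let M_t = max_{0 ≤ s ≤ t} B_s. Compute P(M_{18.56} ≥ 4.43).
P(M_{18.56} ≥ 4.43) = 2·P(B_{18.56} ≥ 4.43) = 2(1 − Φ(4.43/√18.56)) ≈ 0.3038

By the reflection principle for Brownian motion, P(M_t ≥ a) = 2 · P(B_t ≥ a) for a ≥ 0. Since B_t ~ N(0, t), P(B_t ≥ 4.43) = 1 − Φ(4.43/√t) = 1 − Φ(4.43/√18.56) = 1 − Φ(1.0283). So
  P(M_{18.56} ≥ 4.43) = 2(1 − Φ(1.0283)) ≈ 0.3038.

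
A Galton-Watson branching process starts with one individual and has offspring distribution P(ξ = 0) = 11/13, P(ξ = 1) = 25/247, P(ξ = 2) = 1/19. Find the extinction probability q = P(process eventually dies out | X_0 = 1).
q = 1

Mean offspring μ = 0·11/13 + 1·25/247 + 2·1/19 = 51/247 ≤ 1. For μ ≤ 1 with offspring not concentrated at 1, the Galton-Watson process goes extinct almost surely, so q = 1.
(Algebraic check: The pgf is f(s) = 11/13 + 25/247·s + 1/19·s². The extinction probability q is the smallest fixed point of f in [0, 1]. Setting s = f(s):
  1/19·s² + (25/247 − 1)·s + 11/13 = 0
  1/19·s² − (11/13 + 1/19)·s + 11/13 = 0
which factors as (s − 1)·(1/19·s − 11/13) = 0, giving roots s = 1 and s = (11/13)/(1/19) = 209/13. Since 209/13 ≥ 1, the smallest root in [0, 1] is s = 1.)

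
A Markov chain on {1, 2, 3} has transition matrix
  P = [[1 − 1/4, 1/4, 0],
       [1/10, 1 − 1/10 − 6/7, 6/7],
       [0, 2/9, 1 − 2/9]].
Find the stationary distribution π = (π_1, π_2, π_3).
π = (7/92, 35/184, 135/184)

This is a birth-death chain on three states, which satisfies detailed balance: π_1 · P_{12} = π_2 · P_{21} and π_2 · P_{23} = π_3 · P_{32}.
From π_1 · 1/4 = π_2 · 1/10: π_2/π_1 = (1/4)/(1/10) = 5/2.
From π_2 · 6/7 = π_3 · 2/9: π_3/π_2 = (6/7)/(2/9) = 27/7.
Take π_1 proportional to 1; then unnormalized π = (1, 5/2, 135/14). Normalize by dividing by the sum 92/7:
  π = (7/92, 35/184, 135/184).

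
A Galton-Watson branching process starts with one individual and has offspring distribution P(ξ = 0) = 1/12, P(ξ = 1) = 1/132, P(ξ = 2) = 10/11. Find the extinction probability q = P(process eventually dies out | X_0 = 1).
q = 11/120

The pgf is f(s) = 1/12 + 1/132·s + 10/11·s². The extinction probability q is the smallest fixed point of f in [0, 1]. Setting s = f(s):
  10/11·s² + (1/132 − 1)·s + 1/12 = 0
  10/11·s² − (1/12 + 10/11)·s + 1/12 = 0
which factors as (s − 1)·(10/11·s − 1/12) = 0, giving roots s = 1 and s = (1/12)/(10/11) = 11/120.
Mean offspring μ = 1/132 + 2·10/11 = 241/132 > 1 (supercritical), so q < 1. The extinction probability is the smaller root: q = (1/12)/(10/11) = 11/120.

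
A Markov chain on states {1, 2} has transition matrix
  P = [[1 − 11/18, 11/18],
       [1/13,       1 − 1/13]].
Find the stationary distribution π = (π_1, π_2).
π_1 = 18/161, π_2 = 143/161

Solve πP = π with π_1 + π_2 = 1. From πP = π: π_1 · (1 − 11/18) + π_2 · 1/13 = π_1 ⇒ π_2 · 1/13 = π_1 · 11/18 ⇒ π_2/π_1 = (11/18)/(1/13) = 143/18. Together with π_1 + π_2 = 1:
  π_1 = (1/13)/(11/18 + 1/13) = (1/13)/(161/234) = 18/161,
  π_2 = (11/18)/(11/18 + 1/13) = (11/18)/(161/234) = 143/161.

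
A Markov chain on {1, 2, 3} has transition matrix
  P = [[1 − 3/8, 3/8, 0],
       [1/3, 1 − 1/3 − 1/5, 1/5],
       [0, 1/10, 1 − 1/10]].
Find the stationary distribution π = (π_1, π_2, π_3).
π = (8/35, 9/35, 18/35)

This is a birth-death chain on three states, which satisfies detailed balance: π_1 · P_{12} = π_2 · P_{21} and π_2 · P_{23} = π_3 · P_{32}.
From π_1 · 3/8 = π_2 · 1/3: π_2/π_1 = (3/8)/(1/3) = 9/8.
From π_2 · 1/5 = π_3 · 1/10: π_3/π_2 = (1/5)/(1/10) = 2.
Take π_1 proportional to 1; then unnormalized π = (1, 9/8, 9/4). Normalize by dividing by the sum 35/8:
  π = (8/35, 9/35, 18/35).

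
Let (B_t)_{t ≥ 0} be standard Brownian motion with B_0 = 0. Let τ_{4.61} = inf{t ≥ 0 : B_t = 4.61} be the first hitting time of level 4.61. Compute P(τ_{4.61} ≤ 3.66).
P(τ_{4.61} ≤ 3.66) = 2(1 − Φ(4.61/√3.66)) = 2(1 − Φ(2.4097)) ≈ 0.0160

By the reflection principle for standard BM, P(τ_b ≤ t) = 2 · P(B_t ≥ b). Since B_t ~ N(0, t), P(B_t ≥ 4.61) = 1 − Φ(4.61/√t) = 1 − Φ(4.61/√3.66) = 1 − Φ(2.4097) ≈ 0.00798. Doubling: P(τ_{4.61} ≤ 3.66) ≈ 2 · 0.00798 = 0.01596 ≈ 0.0160.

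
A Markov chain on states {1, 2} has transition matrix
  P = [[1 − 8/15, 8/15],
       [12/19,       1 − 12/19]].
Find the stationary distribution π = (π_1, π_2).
π_1 = 45/83, π_2 = 38/83

Solve πP = π with π_1 + π_2 = 1. From πP = π: π_1 · (1 − 8/15) + π_2 · 12/19 = π_1 ⇒ π_2 · 12/19 = π_1 · 8/15 ⇒ π_2/π_1 = (8/15)/(12/19) = 38/45. Together with π_1 + π_2 = 1:
  π_1 = (12/19)/(8/15 + 12/19) = (12/19)/(332/285) = 45/83,
  π_2 = (8/15)/(8/15 + 12/19) = (8/15)/(332/285) = 38/83.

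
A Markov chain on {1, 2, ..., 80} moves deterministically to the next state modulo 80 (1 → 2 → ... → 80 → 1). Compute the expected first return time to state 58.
E[T_58 | X_0 = 58] = 80

The chain cycles deterministically, so starting at state 58 it returns in exactly 80 steps. Equivalently, the stationary distribution is uniform π_j = 1/80 for every state j, so by Kac's formula E[T_58] = 1/π_58 = 80.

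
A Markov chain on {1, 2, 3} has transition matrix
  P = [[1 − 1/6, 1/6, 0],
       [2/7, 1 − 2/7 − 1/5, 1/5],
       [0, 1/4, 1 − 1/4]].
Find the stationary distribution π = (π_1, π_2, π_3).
π = (20/41, 35/123, 28/123)

This is a birth-death chain on three states, which satisfies detailed balance: π_1 · P_{12} = π_2 · P_{21} and π_2 · P_{23} = π_3 · P_{32}.
From π_1 · 1/6 = π_2 · 2/7: π_2/π_1 = (1/6)/(2/7) = 7/12.
From π_2 · 1/5 = π_3 · 1/4: π_3/π_2 = (1/5)/(1/4) = 4/5.
Take π_1 proportional to 1; then unnormalized π = (1, 7/12, 7/15). Normalize by dividing by the sum 41/20:
  π = (20/41, 35/123, 28/123).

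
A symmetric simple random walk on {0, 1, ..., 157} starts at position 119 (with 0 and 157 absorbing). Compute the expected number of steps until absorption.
E[τ | X_0 = 119] = 4522

Let v_k = E[τ | X_0 = k]. Boundary: v_0 = v_157 = 0. Recurrence: v_k = 1 + (v_{k-1} + v_{k+1})/2 for 1 ≤ k ≤ 156. The particular solution to v_k − (v_{k-1} + v_{k+1})/2 = 1 is v_k = −k^2. Adding homogeneous solution A + B k and matching boundaries gives v_k = k (157 − k). Substituting k = 119: v_119 = 119 · 38 = 4522.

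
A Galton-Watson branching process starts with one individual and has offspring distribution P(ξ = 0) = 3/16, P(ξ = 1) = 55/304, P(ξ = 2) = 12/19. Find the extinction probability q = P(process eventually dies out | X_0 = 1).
q = 19/64

The pgf is f(s) = 3/16 + 55/304·s + 12/19·s². The extinction probability q is the smallest fixed point of f in [0, 1]. Setting s = f(s):
  12/19·s² + (55/304 − 1)·s + 3/16 = 0
  12/19·s² − (3/16 + 12/19)·s + 3/16 = 0
which factors as (s − 1)·(12/19·s − 3/16) = 0, giving roots s = 1 and s = (3/16)/(12/19) = 19/64.
Mean offspring μ = 55/304 + 2·12/19 = 439/304 > 1 (supercritical), so q < 1. The extinction probability is the smaller root: q = (3/16)/(12/19) = 19/64.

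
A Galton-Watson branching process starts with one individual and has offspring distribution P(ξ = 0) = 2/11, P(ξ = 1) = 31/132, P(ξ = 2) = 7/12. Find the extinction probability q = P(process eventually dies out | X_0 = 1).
q = 24/77

The pgf is f(s) = 2/11 + 31/132·s + 7/12·s². The extinction probability q is the smallest fixed point of f in [0, 1]. Setting s = f(s):
  7/12·s² + (31/132 − 1)·s + 2/11 = 0
  7/12·s² − (2/11 + 7/12)·s + 2/11 = 0
which factors as (s − 1)·(7/12·s − 2/11) = 0, giving roots s = 1 and s = (2/11)/(7/12) = 24/77.
Mean offspring μ = 31/132 + 2·7/12 = 185/132 > 1 (supercritical), so q < 1. The extinction probability is the smaller root: q = (2/11)/(7/12) = 24/77.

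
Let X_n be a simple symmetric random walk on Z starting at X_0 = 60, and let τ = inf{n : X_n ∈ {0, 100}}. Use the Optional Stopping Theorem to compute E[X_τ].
E[X_τ] = 60

X_n is a martingale and τ is a bounded-mean stopping time (indeed τ is finite a.s. with bounded expectation since the walk is in a bounded region). By the OST, E[X_τ] = E[X_0] = 60. Equivalently: E[X_τ] = 100 · P(hit 100 first) + 0 · P(hit 0 first) = 100 · (60/100) = 60.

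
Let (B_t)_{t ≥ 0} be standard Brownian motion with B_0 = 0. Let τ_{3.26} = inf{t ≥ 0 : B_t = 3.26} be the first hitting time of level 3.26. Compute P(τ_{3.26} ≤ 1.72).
P(τ_{3.26} ≤ 1.72) = 2(1 − Φ(3.26/√1.72)) = 2(1 − Φ(2.4857)) ≈ 0.0129

By the reflection principle for standard BM, P(τ_b ≤ t) = 2 · P(B_t ≥ b). Since B_t ~ N(0, t), P(B_t ≥ 3.26) = 1 − Φ(3.26/√t) = 1 − Φ(3.26/√1.72) = 1 − Φ(2.4857) ≈ 0.00646. Doubling: P(τ_{3.26} ≤ 1.72) ≈ 2 · 0.00646 = 0.01292 ≈ 0.0129.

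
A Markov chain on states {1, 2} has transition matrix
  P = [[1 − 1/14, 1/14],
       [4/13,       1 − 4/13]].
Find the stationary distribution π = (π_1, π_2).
π_1 = 56/69, π_2 = 13/69

Solve πP = π with π_1 + π_2 = 1. From πP = π: π_1 · (1 − 1/14) + π_2 · 4/13 = π_1 ⇒ π_2 · 4/13 = π_1 · 1/14 ⇒ π_2/π_1 = (1/14)/(4/13) = 13/56. Together with π_1 + π_2 = 1:
  π_1 = (4/13)/(1/14 + 4/13) = (4/13)/(69/182) = 56/69,
  π_2 = (1/14)/(1/14 + 4/13) = (1/14)/(69/182) = 13/69.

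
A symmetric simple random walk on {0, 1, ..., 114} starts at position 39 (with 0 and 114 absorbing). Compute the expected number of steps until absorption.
E[τ | X_0 = 39] = 2925

Let v_k = E[τ | X_0 = k]. Boundary: v_0 = v_114 = 0. Recurrence: v_k = 1 + (v_{k-1} + v_{k+1})/2 for 1 ≤ k ≤ 113. The particular solution to v_k − (v_{k-1} + v_{k+1})/2 = 1 is v_k = −k^2. Adding homogeneous solution A + B k and matching boundaries gives v_k = k (114 − k). Substituting k = 39: v_39 = 39 · 75 = 2925.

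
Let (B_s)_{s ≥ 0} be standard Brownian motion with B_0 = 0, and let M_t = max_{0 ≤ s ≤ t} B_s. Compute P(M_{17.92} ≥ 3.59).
P(M_{17.92} ≥ 3.59) = 2·P(B_{17.92} ≥ 3.59) = 2(1 − Φ(3.59/√17.92)) ≈ 0.3964

By the reflection principle for Brownian motion, P(M_t ≥ a) = 2 · P(B_t ≥ a) for a ≥ 0. Since B_t ~ N(0, t), P(B_t ≥ 3.59) = 1 − Φ(3.59/√t) = 1 − Φ(3.59/√17.92) = 1 − Φ(0.8481). So
  P(M_{17.92} ≥ 3.59) = 2(1 − Φ(0.8481)) ≈ 0.3964.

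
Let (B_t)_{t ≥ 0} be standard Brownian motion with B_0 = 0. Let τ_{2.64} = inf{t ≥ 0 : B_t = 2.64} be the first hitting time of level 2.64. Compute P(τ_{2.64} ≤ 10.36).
P(τ_{2.64} ≤ 10.36) = 2(1 − Φ(2.64/√10.36)) = 2(1 − Φ(0.8202)) ≈ 0.4121

By the reflection principle for standard BM, P(τ_b ≤ t) = 2 · P(B_t ≥ b). Since B_t ~ N(0, t), P(B_t ≥ 2.64) = 1 − Φ(2.64/√t) = 1 − Φ(2.64/√10.36) = 1 − Φ(0.8202) ≈ 0.20605. Doubling: P(τ_{2.64} ≤ 10.36) ≈ 2 · 0.20605 = 0.41210 ≈ 0.4121.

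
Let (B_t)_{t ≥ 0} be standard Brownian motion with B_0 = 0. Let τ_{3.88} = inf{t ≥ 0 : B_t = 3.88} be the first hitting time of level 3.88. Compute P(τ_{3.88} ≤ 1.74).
P(τ_{3.88} ≤ 1.74) = 2(1 − Φ(3.88/√1.74)) = 2(1 − Φ(2.9414)) ≈ 0.0033

By the reflection principle for standard BM, P(τ_b ≤ t) = 2 · P(B_t ≥ b). Since B_t ~ N(0, t), P(B_t ≥ 3.88) = 1 − Φ(3.88/√t) = 1 − Φ(3.88/√1.74) = 1 − Φ(2.9414) ≈ 0.00163. Doubling: P(τ_{3.88} ≤ 1.74) ≈ 2 · 0.00163 = 0.00326 ≈ 0.0033.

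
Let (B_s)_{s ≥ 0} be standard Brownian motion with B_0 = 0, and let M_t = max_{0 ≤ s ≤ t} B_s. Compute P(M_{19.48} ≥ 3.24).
P(M_{19.48} ≥ 3.24) = 2·P(B_{19.48} ≥ 3.24) = 2(1 − Φ(3.24/√19.48)) ≈ 0.4629

By the reflection principle for Brownian motion, P(M_t ≥ a) = 2 · P(B_t ≥ a) for a ≥ 0. Since B_t ~ N(0, t), P(B_t ≥ 3.24) = 1 − Φ(3.24/√t) = 1 − Φ(3.24/√19.48) = 1 − Φ(0.7341). So
  P(M_{19.48} ≥ 3.24) = 2(1 − Φ(0.7341)) ≈ 0.4629.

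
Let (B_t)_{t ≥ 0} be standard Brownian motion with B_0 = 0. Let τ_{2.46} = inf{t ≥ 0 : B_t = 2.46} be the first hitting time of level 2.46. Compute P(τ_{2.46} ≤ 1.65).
P(τ_{2.46} ≤ 1.65) = 2(1 − Φ(2.46/√1.65)) = 2(1 − Φ(1.9151)) ≈ 0.0555

By the reflection principle for standard BM, P(τ_b ≤ t) = 2 · P(B_t ≥ b). Since B_t ~ N(0, t), P(B_t ≥ 2.46) = 1 − Φ(2.46/√t) = 1 − Φ(2.46/√1.65) = 1 − Φ(1.9151) ≈ 0.02774. Doubling: P(τ_{2.46} ≤ 1.65) ≈ 2 · 0.02774 = 0.05548 ≈ 0.0555.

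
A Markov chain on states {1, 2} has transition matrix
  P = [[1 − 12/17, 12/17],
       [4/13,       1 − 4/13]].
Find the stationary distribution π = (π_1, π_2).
π_1 = 17/56, π_2 = 39/56

Solve πP = π with π_1 + π_2 = 1. From πP = π: π_1 · (1 − 12/17) + π_2 · 4/13 = π_1 ⇒ π_2 · 4/13 = π_1 · 12/17 ⇒ π_2/π_1 = (12/17)/(4/13) = 39/17. Together with π_1 + π_2 = 1:
  π_1 = (4/13)/(12/17 + 4/13) = (4/13)/(224/221) = 17/56,
  π_2 = (12/17)/(12/17 + 4/13) = (12/17)/(224/221) = 39/56.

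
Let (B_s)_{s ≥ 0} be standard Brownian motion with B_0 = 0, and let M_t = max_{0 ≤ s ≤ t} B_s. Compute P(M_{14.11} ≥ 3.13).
P(M_{14.11} ≥ 3.13) = 2·P(B_{14.11} ≥ 3.13) = 2(1 − Φ(3.13/√14.11)) ≈ 0.4047

By the reflection principle for Brownian motion, P(M_t ≥ a) = 2 · P(B_t ≥ a) for a ≥ 0. Since B_t ~ N(0, t), P(B_t ≥ 3.13) = 1 − Φ(3.13/√t) = 1 − Φ(3.13/√14.11) = 1 − Φ(0.8333). So
  P(M_{14.11} ≥ 3.13) = 2(1 − Φ(0.8333)) ≈ 0.4047.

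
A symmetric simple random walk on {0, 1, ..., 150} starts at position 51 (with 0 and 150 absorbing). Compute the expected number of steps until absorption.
E[τ | X_0 = 51] = 5049

Let v_k = E[τ | X_0 = k]. Boundary: v_0 = v_150 = 0. Recurrence: v_k = 1 + (v_{k-1} + v_{k+1})/2 for 1 ≤ k ≤ 149. The particular solution to v_k − (v_{k-1} + v_{k+1})/2 = 1 is v_k = −k^2. Adding homogeneous solution A + B k and matching boundaries gives v_k = k (150 − k). Substituting k = 51: v_51 = 51 · 99 = 5049.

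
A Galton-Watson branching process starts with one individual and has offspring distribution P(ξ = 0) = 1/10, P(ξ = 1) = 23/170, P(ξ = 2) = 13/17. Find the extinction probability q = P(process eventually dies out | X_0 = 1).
q = 17/130

The pgf is f(s) = 1/10 + 23/170·s + 13/17·s². The extinction probability q is the smallest fixed point of f in [0, 1]. Setting s = f(s):
  13/17·s² + (23/170 − 1)·s + 1/10 = 0
  13/17·s² − (1/10 + 13/17)·s + 1/10 = 0
which factors as (s − 1)·(13/17·s − 1/10) = 0, giving roots s = 1 and s = (1/10)/(13/17) = 17/130.
Mean offspring μ = 23/170 + 2·13/17 = 283/170 > 1 (supercritical), so q < 1. The extinction probability is the smaller root: q = (1/10)/(13/17) = 17/130.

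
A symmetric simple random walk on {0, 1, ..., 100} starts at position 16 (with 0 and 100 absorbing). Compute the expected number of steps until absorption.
E[τ | X_0 = 16] = 1344

Let v_k = E[τ | X_0 = k]. Boundary: v_0 = v_100 = 0. Recurrence: v_k = 1 + (v_{k-1} + v_{k+1})/2 for 1 ≤ k ≤ 99. The particular solution to v_k − (v_{k-1} + v_{k+1})/2 = 1 is v_k = −k^2. Adding homogeneous solution A + B k and matching boundaries gives v_k = k (100 − k). Substituting k = 16: v_16 = 16 · 84 = 1344.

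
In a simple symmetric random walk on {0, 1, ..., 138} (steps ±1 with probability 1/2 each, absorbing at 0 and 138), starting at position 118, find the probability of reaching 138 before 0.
P(hit 138 before 0) = 118/138 = 59/69

Let u_k = P(hit 138 before 0 | start at k). Then u_0 = 0, u_138 = 1, and u_k = u_{k-1}/2 + u_{k+1}/2 for 1 ≤ k ≤ 137. This harmonic recurrence is solved by u_k = k/138, giving u_118 = 118/138 = 59/69.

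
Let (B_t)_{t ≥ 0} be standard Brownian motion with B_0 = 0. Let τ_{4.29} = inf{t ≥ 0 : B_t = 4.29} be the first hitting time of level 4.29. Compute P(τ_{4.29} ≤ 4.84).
P(τ_{4.29} ≤ 4.84) = 2(1 − Φ(4.29/√4.84)) = 2(1 − Φ(1.9500)) ≈ 0.0512

By the reflection principle for standard BM, P(τ_b ≤ t) = 2 · P(B_t ≥ b). Since B_t ~ N(0, t), P(B_t ≥ 4.29) = 1 − Φ(4.29/√t) = 1 − Φ(4.29/√4.84) = 1 − Φ(1.9500) ≈ 0.02559. Doubling: P(τ_{4.29} ≤ 4.84) ≈ 2 · 0.02559 = 0.05118 ≈ 0.0512.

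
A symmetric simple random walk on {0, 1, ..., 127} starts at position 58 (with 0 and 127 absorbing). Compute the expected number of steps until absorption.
E[τ | X_0 = 58] = 4002

Let v_k = E[τ | X_0 = k]. Boundary: v_0 = v_127 = 0. Recurrence: v_k = 1 + (v_{k-1} + v_{k+1})/2 for 1 ≤ k ≤ 126. The particular solution to v_k − (v_{k-1} + v_{k+1})/2 = 1 is v_k = −k^2. Adding homogeneous solution A + B k and matching boundaries gives v_k = k (127 − k). Substituting k = 58: v_58 = 58 · 69 = 4002.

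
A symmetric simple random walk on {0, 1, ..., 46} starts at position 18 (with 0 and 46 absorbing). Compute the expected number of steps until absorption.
E[τ | X_0 = 18] = 504

Let v_k = E[τ | X_0 = k]. Boundary: v_0 = v_46 = 0. Recurrence: v_k = 1 + (v_{k-1} + v_{k+1})/2 for 1 ≤ k ≤ 45. The particular solution to v_k − (v_{k-1} + v_{k+1})/2 = 1 is v_k = −k^2. Adding homogeneous solution A + B k and matching boundaries gives v_k = k (46 − k). Substituting k = 18: v_18 = 18 · 28 = 504.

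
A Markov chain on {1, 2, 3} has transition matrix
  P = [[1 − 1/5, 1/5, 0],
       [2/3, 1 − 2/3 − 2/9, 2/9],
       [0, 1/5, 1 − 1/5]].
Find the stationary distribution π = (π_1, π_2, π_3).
π = (30/49, 9/49, 10/49)

This is a birth-death chain on three states, which satisfies detailed balance: π_1 · P_{12} = π_2 · P_{21} and π_2 · P_{23} = π_3 · P_{32}.
From π_1 · 1/5 = π_2 · 2/3: π_2/π_1 = (1/5)/(2/3) = 3/10.
From π_2 · 2/9 = π_3 · 1/5: π_3/π_2 = (2/9)/(1/5) = 10/9.
Take π_1 proportional to 1; then unnormalized π = (1, 3/10, 1/3). Normalize by dividing by the sum 49/30:
  π = (30/49, 9/49, 10/49).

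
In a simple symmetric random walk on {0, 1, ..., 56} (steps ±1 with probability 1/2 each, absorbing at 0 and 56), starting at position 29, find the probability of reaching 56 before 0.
P(hit 56 before 0) = 29/56

Let u_k = P(hit 56 before 0 | start at k). Then u_0 = 0, u_56 = 1, and u_k = u_{k-1}/2 + u_{k+1}/2 for 1 ≤ k ≤ 55. This harmonic recurrence is solved by u_k = k/56, giving u_29 = 29/56.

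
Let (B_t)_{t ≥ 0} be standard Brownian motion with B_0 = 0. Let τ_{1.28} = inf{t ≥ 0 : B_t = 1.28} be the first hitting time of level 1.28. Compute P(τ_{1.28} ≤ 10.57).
P(τ_{1.28} ≤ 10.57) = 2(1 − Φ(1.28/√10.57)) = 2(1 − Φ(0.3937)) ≈ 0.6938

By the reflection principle for standard BM, P(τ_b ≤ t) = 2 · P(B_t ≥ b). Since B_t ~ N(0, t), P(B_t ≥ 1.28) = 1 − Φ(1.28/√t) = 1 − Φ(1.28/√10.57) = 1 − Φ(0.3937) ≈ 0.34690. Doubling: P(τ_{1.28} ≤ 10.57) ≈ 2 · 0.34690 = 0.69380 ≈ 0.6938.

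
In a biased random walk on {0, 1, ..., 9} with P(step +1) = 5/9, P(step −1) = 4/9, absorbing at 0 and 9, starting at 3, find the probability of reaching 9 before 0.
P(hit 9 before 0) = (1 − (4/5)^3) / (1 − (4/5)^9) = 15625/27721

Let u_k denote P(reach 9 before 0 | start at k). Boundary: u_0 = 0, u_9 = 1. Recurrence: u_k = 5/9·u_{k+1} + 4/9·u_{k-1} for 1 ≤ k ≤ 8. Try u_k = A + B·r^k with r = q/p = (4/9)/(5/9) = 4/5. Substitution satisfies the recurrence; boundary conditions give:
  u_k = (1 − r^k) / (1 − r^N) = (1 − (4/5)^3) / (1 − (4/5)^9) = 15625/27721.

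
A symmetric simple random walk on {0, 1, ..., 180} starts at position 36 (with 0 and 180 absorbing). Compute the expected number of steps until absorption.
E[τ | X_0 = 36] = 5184

Let v_k = E[τ | X_0 = k]. Boundary: v_0 = v_180 = 0. Recurrence: v_k = 1 + (v_{k-1} + v_{k+1})/2 for 1 ≤ k ≤ 179. The particular solution to v_k − (v_{k-1} + v_{k+1})/2 = 1 is v_k = −k^2. Adding homogeneous solution A + B k and matching boundaries gives v_k = k (180 − k). Substituting k = 36: v_36 = 36 · 144 = 5184.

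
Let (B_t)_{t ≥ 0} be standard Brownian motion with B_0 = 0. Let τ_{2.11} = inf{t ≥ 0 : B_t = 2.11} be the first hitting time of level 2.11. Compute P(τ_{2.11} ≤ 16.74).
P(τ_{2.11} ≤ 16.74) = 2(1 − Φ(2.11/√16.74)) = 2(1 − Φ(0.5157)) ≈ 0.6061

By the reflection principle for standard BM, P(τ_b ≤ t) = 2 · P(B_t ≥ b). Since B_t ~ N(0, t), P(B_t ≥ 2.11) = 1 − Φ(2.11/√t) = 1 − Φ(2.11/√16.74) = 1 − Φ(0.5157) ≈ 0.30303. Doubling: P(τ_{2.11} ≤ 16.74) ≈ 2 · 0.30303 = 0.60606 ≈ 0.6061.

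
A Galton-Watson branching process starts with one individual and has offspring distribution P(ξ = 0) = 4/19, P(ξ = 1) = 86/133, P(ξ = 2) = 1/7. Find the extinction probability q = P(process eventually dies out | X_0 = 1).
q = 1

Mean offspring μ = 0·4/19 + 1·86/133 + 2·1/7 = 124/133 ≤ 1. For μ ≤ 1 with offspring not concentrated at 1, the Galton-Watson process goes extinct almost surely, so q = 1.
(Algebraic check: The pgf is f(s) = 4/19 + 86/133·s + 1/7·s². The extinction probability q is the smallest fixed point of f in [0, 1]. Setting s = f(s):
  1/7·s² + (86/133 − 1)·s + 4/19 = 0
  1/7·s² − (4/19 + 1/7)·s + 4/19 = 0
which factors as (s − 1)·(1/7·s − 4/19) = 0, giving roots s = 1 and s = (4/19)/(1/7) = 28/19. Since 28/19 ≥ 1, the smallest root in [0, 1] is s = 1.)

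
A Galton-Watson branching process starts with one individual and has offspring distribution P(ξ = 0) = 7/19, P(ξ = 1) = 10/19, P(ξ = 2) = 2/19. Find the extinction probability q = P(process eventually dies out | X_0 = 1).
q = 1

Mean offspring μ = 0·7/19 + 1·10/19 + 2·2/19 = 14/19 ≤ 1. For μ ≤ 1 with offspring not concentrated at 1, the Galton-Watson process goes extinct almost surely, so q = 1.
(Algebraic check: The pgf is f(s) = 7/19 + 10/19·s + 2/19·s². The extinction probability q is the smallest fixed point of f in [0, 1]. Setting s = f(s):
  2/19·s² + (10/19 − 1)·s + 7/19 = 0
  2/19·s² − (7/19 + 2/19)·s + 7/19 = 0
which factors as (s − 1)·(2/19·s − 7/19) = 0, giving roots s = 1 and s = (7/19)/(2/19) = 7/2. Since 7/2 ≥ 1, the smallest root in [0, 1] is s = 1.)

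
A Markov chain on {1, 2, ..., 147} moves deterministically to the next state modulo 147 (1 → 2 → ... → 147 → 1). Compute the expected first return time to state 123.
E[T_123 | X_0 = 123] = 147

The chain cycles deterministically, so starting at state 123 it returns in exactly 147 steps. Equivalently, the stationary distribution is uniform π_j = 1/147 for every state j, so by Kac's formula E[T_123] = 1/π_123 = 147.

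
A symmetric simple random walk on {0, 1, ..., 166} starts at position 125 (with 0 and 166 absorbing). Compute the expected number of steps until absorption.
E[τ | X_0 = 125] = 5125

Let v_k = E[τ | X_0 = k]. Boundary: v_0 = v_166 = 0. Recurrence: v_k = 1 + (v_{k-1} + v_{k+1})/2 for 1 ≤ k ≤ 165. The particular solution to v_k − (v_{k-1} + v_{k+1})/2 = 1 is v_k = −k^2. Adding homogeneous solution A + B k and matching boundaries gives v_k = k (166 − k). Substituting k = 125: v_125 = 125 · 41 = 5125.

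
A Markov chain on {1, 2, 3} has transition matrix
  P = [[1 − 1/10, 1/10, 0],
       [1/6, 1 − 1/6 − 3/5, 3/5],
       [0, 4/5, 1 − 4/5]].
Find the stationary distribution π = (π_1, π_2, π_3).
π = (20/41, 12/41, 9/41)

This is a birth-death chain on three states, which satisfies detailed balance: π_1 · P_{12} = π_2 · P_{21} and π_2 · P_{23} = π_3 · P_{32}.
From π_1 · 1/10 = π_2 · 1/6: π_2/π_1 = (1/10)/(1/6) = 3/5.
From π_2 · 3/5 = π_3 · 4/5: π_3/π_2 = (3/5)/(4/5) = 3/4.
Take π_1 proportional to 1; then unnormalized π = (1, 3/5, 9/20). Normalize by dividing by the sum 41/20:
  π = (20/41, 12/41, 9/41).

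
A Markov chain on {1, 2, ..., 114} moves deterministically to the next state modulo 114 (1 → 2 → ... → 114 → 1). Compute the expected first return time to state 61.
E[T_61 | X_0 = 61] = 114

The chain cycles deterministically, so starting at state 61 it returns in exactly 114 steps. Equivalently, the stationary distribution is uniform π_j = 1/114 for every state j, so by Kac's formula E[T_61] = 1/π_61 = 114.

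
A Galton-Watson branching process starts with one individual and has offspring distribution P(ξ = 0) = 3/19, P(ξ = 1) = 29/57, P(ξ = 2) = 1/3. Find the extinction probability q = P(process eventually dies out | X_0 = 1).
q = 9/19

The pgf is f(s) = 3/19 + 29/57·s + 1/3·s². The extinction probability q is the smallest fixed point of f in [0, 1]. Setting s = f(s):
  1/3·s² + (29/57 − 1)·s + 3/19 = 0
  1/3·s² − (3/19 + 1/3)·s + 3/19 = 0
which factors as (s − 1)·(1/3·s − 3/19) = 0, giving roots s = 1 and s = (3/19)/(1/3) = 9/19.
Mean offspring μ = 29/57 + 2·1/3 = 67/57 > 1 (supercritical), so q < 1. The extinction probability is the smaller root: q = (3/19)/(1/3) = 9/19.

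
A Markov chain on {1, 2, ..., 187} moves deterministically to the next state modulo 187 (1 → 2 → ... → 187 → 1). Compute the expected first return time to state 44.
E[T_44 | X_0 = 44] = 187

The chain cycles deterministically, so starting at state 44 it returns in exactly 187 steps. Equivalently, the stationary distribution is uniform π_j = 1/187 for every state j, so by Kac's formula E[T_44] = 1/π_44 = 187.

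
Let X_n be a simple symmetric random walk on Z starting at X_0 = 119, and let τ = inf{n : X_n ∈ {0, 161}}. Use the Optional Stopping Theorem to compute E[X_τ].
E[X_τ] = 119

X_n is a martingale and τ is a bounded-mean stopping time (indeed τ is finite a.s. with bounded expectation since the walk is in a bounded region). By the OST, E[X_τ] = E[X_0] = 119. Equivalently: E[X_τ] = 161 · P(hit 161 first) + 0 · P(hit 0 first) = 161 · (119/161) = 119.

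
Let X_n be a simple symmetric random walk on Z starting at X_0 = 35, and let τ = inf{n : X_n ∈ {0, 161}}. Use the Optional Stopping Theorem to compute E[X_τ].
E[X_τ] = 35

X_n is a martingale and τ is a bounded-mean stopping time (indeed τ is finite a.s. with bounded expectation since the walk is in a bounded region). By the OST, E[X_τ] = E[X_0] = 35. Equivalently: E[X_τ] = 161 · P(hit 161 first) + 0 · P(hit 0 first) = 161 · (35/161) = 35.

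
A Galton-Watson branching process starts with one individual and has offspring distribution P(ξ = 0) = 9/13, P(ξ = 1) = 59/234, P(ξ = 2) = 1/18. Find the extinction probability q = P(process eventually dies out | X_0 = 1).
q = 1

Mean offspring μ = 0·9/13 + 1·59/234 + 2·1/18 = 85/234 ≤ 1. For μ ≤ 1 with offspring not concentrated at 1, the Galton-Watson process goes extinct almost surely, so q = 1.
(Algebraic check: The pgf is f(s) = 9/13 + 59/234·s + 1/18·s². The extinction probability q is the smallest fixed point of f in [0, 1]. Setting s = f(s):
  1/18·s² + (59/234 − 1)·s + 9/13 = 0
  1/18·s² − (9/13 + 1/18)·s + 9/13 = 0
which factors as (s − 1)·(1/18·s − 9/13) = 0, giving roots s = 1 and s = (9/13)/(1/18) = 162/13. Since 162/13 ≥ 1, the smallest root in [0, 1] is s = 1.)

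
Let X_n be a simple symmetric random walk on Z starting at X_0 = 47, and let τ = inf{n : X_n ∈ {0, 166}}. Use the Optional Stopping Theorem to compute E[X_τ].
E[X_τ] = 47

X_n is a martingale and τ is a bounded-mean stopping time (indeed τ is finite a.s. with bounded expectation since the walk is in a bounded region). By the OST, E[X_τ] = E[X_0] = 47. Equivalently: E[X_τ] = 166 · P(hit 166 first) + 0 · P(hit 0 first) = 166 · (47/166) = 47.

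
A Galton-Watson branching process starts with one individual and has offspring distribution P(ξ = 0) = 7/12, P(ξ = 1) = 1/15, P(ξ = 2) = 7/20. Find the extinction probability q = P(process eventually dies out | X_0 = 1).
q = 1

Mean offspring μ = 0·7/12 + 1·1/15 + 2·7/20 = 23/30 ≤ 1. For μ ≤ 1 with offspring not concentrated at 1, the Galton-Watson process goes extinct almost surely, so q = 1.
(Algebraic check: The pgf is f(s) = 7/12 + 1/15·s + 7/20·s². The extinction probability q is the smallest fixed point of f in [0, 1]. Setting s = f(s):
  7/20·s² + (1/15 − 1)·s + 7/12 = 0
  7/20·s² − (7/12 + 7/20)·s + 7/12 = 0
which factors as (s − 1)·(7/20·s − 7/12) = 0, giving roots s = 1 and s = (7/12)/(7/20) = 5/3. Since 5/3 ≥ 1, the smallest root in [0, 1] is s = 1.)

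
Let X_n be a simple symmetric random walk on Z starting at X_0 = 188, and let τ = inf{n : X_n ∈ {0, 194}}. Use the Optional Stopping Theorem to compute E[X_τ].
E[X_τ] = 188

X_n is a martingale and τ is a bounded-mean stopping time (indeed τ is finite a.s. with bounded expectation since the walk is in a bounded region). By the OST, E[X_τ] = E[X_0] = 188. Equivalently: E[X_τ] = 194 · P(hit 194 first) + 0 · P(hit 0 first) = 194 · (188/194) = 188.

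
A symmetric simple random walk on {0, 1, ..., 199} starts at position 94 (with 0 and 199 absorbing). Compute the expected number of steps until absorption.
E[τ | X_0 = 94] = 9870

Let v_k = E[τ | X_0 = k]. Boundary: v_0 = v_199 = 0. Recurrence: v_k = 1 + (v_{k-1} + v_{k+1})/2 for 1 ≤ k ≤ 198. The particular solution to v_k − (v_{k-1} + v_{k+1})/2 = 1 is v_k = −k^2. Adding homogeneous solution A + B k and matching boundaries gives v_k = k (199 − k). Substituting k = 94: v_94 = 94 · 105 = 9870.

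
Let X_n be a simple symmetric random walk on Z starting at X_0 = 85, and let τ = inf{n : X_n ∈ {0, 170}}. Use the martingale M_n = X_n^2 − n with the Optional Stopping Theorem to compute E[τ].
E[τ] = 7225

M_n = X_n^2 − n is a martingale (since E[X_{n+1}^2 | F_n] = X_n^2 + 1). By OST (τ has finite mean in a bounded region), E[M_τ] = E[M_0] = X_0^2 − 0 = 85^2 = 7225. Also E[M_τ] = E[X_τ^2] − E[τ]. The walk exits at 0 or 170, with P(hit 170 first) = 85/170, so E[X_τ^2] = 170^2 · 85/170 + 0 = 14450. Thus E[τ] = E[X_τ^2] − E[M_τ] = 14450 − 7225 = 7225 = 85(170 − 85) = 7225.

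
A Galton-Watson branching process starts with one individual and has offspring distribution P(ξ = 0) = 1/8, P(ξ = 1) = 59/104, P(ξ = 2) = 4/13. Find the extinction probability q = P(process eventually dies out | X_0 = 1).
q = 13/32

The pgf is f(s) = 1/8 + 59/104·s + 4/13·s². The extinction probability q is the smallest fixed point of f in [0, 1]. Setting s = f(s):
  4/13·s² + (59/104 − 1)·s + 1/8 = 0
  4/13·s² − (1/8 + 4/13)·s + 1/8 = 0
which factors as (s − 1)·(4/13·s − 1/8) = 0, giving roots s = 1 and s = (1/8)/(4/13) = 13/32.
Mean offspring μ = 59/104 + 2·4/13 = 123/104 > 1 (supercritical), so q < 1. The extinction probability is the smaller root: q = (1/8)/(4/13) = 13/32.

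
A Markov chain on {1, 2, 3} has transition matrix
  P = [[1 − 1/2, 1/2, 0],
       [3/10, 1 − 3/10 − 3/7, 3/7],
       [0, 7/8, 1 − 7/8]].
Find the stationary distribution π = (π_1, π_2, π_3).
π = (147/512, 245/512, 15/64)

This is a birth-death chain on three states, which satisfies detailed balance: π_1 · P_{12} = π_2 · P_{21} and π_2 · P_{23} = π_3 · P_{32}.
From π_1 · 1/2 = π_2 · 3/10: π_2/π_1 = (1/2)/(3/10) = 5/3.
From π_2 · 3/7 = π_3 · 7/8: π_3/π_2 = (3/7)/(7/8) = 24/49.
Take π_1 proportional to 1; then unnormalized π = (1, 5/3, 40/49). Normalize by dividing by the sum 512/147:
  π = (147/512, 245/512, 15/64).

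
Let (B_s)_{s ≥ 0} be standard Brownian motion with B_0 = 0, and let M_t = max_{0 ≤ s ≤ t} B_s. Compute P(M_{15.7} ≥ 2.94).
P(M_{15.7} ≥ 2.94) = 2·P(B_{15.7} ≥ 2.94) = 2(1 − Φ(2.94/√15.7)) ≈ 0.4581

By the reflection principle for Brownian motion, P(M_t ≥ a) = 2 · P(B_t ≥ a) for a ≥ 0. Since B_t ~ N(0, t), P(B_t ≥ 2.94) = 1 − Φ(2.94/√t) = 1 − Φ(2.94/√15.7) = 1 − Φ(0.7420). So
  P(M_{15.7} ≥ 2.94) = 2(1 − Φ(0.7420)) ≈ 0.4581.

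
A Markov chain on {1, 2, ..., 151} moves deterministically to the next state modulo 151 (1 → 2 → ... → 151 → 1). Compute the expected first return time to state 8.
E[T_8 | X_0 = 8] = 151

The chain cycles deterministically, so starting at state 8 it returns in exactly 151 steps. Equivalently, the stationary distribution is uniform π_j = 1/151 for every state j, so by Kac's formula E[T_8] = 1/π_8 = 151.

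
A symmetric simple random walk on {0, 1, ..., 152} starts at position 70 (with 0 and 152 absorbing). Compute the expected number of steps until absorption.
E[τ | X_0 = 70] = 5740

Let v_k = E[τ | X_0 = k]. Boundary: v_0 = v_152 = 0. Recurrence: v_k = 1 + (v_{k-1} + v_{k+1})/2 for 1 ≤ k ≤ 151. The particular solution to v_k − (v_{k-1} + v_{k+1})/2 = 1 is v_k = −k^2. Adding homogeneous solution A + B k and matching boundaries gives v_k = k (152 − k). Substituting k = 70: v_70 = 70 · 82 = 5740.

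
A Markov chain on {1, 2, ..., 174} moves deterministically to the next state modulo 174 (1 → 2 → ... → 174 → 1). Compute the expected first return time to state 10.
E[T_10 | X_0 = 10] = 174

The chain cycles deterministically, so starting at state 10 it returns in exactly 174 steps. Equivalently, the stationary distribution is uniform π_j = 1/174 for every state j, so by Kac's formula E[T_10] = 1/π_10 = 174.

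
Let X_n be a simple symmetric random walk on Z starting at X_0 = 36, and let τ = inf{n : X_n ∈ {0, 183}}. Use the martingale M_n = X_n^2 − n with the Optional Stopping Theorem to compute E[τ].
E[τ] = 5292

M_n = X_n^2 − n is a martingale (since E[X_{n+1}^2 | F_n] = X_n^2 + 1). By OST (τ has finite mean in a bounded region), E[M_τ] = E[M_0] = X_0^2 − 0 = 36^2 = 1296. Also E[M_τ] = E[X_τ^2] − E[τ]. The walk exits at 0 or 183, with P(hit 183 first) = 36/183, so E[X_τ^2] = 183^2 · 36/183 + 0 = 6588. Thus E[τ] = E[X_τ^2] − E[M_τ] = 6588 − 1296 = 5292 = 36(183 − 36) = 5292.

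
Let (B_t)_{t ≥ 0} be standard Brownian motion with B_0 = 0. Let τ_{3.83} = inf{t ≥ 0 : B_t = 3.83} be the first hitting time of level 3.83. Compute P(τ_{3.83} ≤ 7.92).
P(τ_{3.83} ≤ 7.92) = 2(1 − Φ(3.83/√7.92)) = 2(1 − Φ(1.3609)) ≈ 0.1735

By the reflection principle for standard BM, P(τ_b ≤ t) = 2 · P(B_t ≥ b). Since B_t ~ N(0, t), P(B_t ≥ 3.83) = 1 − Φ(3.83/√t) = 1 − Φ(3.83/√7.92) = 1 − Φ(1.3609) ≈ 0.08677. Doubling: P(τ_{3.83} ≤ 7.92) ≈ 2 · 0.08677 = 0.17354 ≈ 0.1735.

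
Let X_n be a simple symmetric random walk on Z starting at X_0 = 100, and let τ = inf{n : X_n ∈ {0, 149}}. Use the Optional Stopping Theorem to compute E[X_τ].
E[X_τ] = 100

X_n is a martingale and τ is a bounded-mean stopping time (indeed τ is finite a.s. with bounded expectation since the walk is in a bounded region). By the OST, E[X_τ] = E[X_0] = 100. Equivalently: E[X_τ] = 149 · P(hit 149 first) + 0 · P(hit 0 first) = 149 · (100/149) = 100.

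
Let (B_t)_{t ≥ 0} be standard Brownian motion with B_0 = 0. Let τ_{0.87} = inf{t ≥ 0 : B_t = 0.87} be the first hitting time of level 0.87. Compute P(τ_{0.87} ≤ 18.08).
P(τ_{0.87} ≤ 18.08) = 2(1 − Φ(0.87/√18.08)) = 2(1 − Φ(0.2046)) ≈ 0.8379

By the reflection principle for standard BM, P(τ_b ≤ t) = 2 · P(B_t ≥ b). Since B_t ~ N(0, t), P(B_t ≥ 0.87) = 1 − Φ(0.87/√t) = 1 − Φ(0.87/√18.08) = 1 − Φ(0.2046) ≈ 0.41894. Doubling: P(τ_{0.87} ≤ 18.08) ≈ 2 · 0.41894 = 0.83788 ≈ 0.8379.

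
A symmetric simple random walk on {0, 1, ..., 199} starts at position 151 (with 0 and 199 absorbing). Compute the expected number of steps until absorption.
E[τ | X_0 = 151] = 7248

Let v_k = E[τ | X_0 = k]. Boundary: v_0 = v_199 = 0. Recurrence: v_k = 1 + (v_{k-1} + v_{k+1})/2 for 1 ≤ k ≤ 198. The particular solution to v_k − (v_{k-1} + v_{k+1})/2 = 1 is v_k = −k^2. Adding homogeneous solution A + B k and matching boundaries gives v_k = k (199 − k). Substituting k = 151: v_151 = 151 · 48 = 7248.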